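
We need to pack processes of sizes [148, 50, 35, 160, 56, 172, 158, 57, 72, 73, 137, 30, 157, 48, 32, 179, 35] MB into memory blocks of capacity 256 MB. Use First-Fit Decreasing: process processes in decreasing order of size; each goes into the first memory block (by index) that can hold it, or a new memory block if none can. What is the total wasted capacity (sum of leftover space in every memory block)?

193

Sorted descending: 179, 172, 160, 158, 157, 148, 137, 73, 72, 57, 56, 50, 48, 35, 35, 32, 30.
Put 179 MB in memory block 1; 77 MB remain.
Put 172 MB in memory block 2; 84 MB remain.
Put 160 MB in memory block 3; 96 MB remain.
Put 158 MB in memory block 4; 98 MB remain.
Put 157 MB in memory block 5; 99 MB remain.
Put 148 MB in memory block 6; 108 MB remain.
Put 137 MB in memory block 7; 119 MB remain.
Put 73 MB in memory block 1; 4 MB remain.
Put 72 MB in memory block 2; 12 MB remain.
Put 57 MB in memory block 3; 39 MB remain.
Put 56 MB in memory block 4; 42 MB remain.
Put 50 MB in memory block 5; 49 MB remain.
Put 48 MB in memory block 5; 1 MB remain.
Put 35 MB in memory block 3; 4 MB remain.
Put 35 MB in memory block 4; 7 MB remain.
Put 32 MB in memory block 6; 76 MB remain.
Put 30 MB in memory block 6; 46 MB remain.
7 memory blocks × 256 MB = 1792 MB; used 1599 MB; unused 193 MB.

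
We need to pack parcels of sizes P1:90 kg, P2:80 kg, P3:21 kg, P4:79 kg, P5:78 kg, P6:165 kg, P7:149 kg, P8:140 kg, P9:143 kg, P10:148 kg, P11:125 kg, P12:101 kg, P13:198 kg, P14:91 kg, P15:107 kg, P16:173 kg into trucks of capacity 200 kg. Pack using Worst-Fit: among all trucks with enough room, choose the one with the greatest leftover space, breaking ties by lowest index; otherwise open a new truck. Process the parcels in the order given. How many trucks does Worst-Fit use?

Put P1 (90 kg) in truck 1; 110 kg remain.
Put P2 (80 kg) in truck 1; 30 kg remain.
Put P3 (21 kg) in truck 1; 9 kg remain.
Put P4 (79 kg) in truck 2; 121 kg remain.
Put P5 (78 kg) in truck 2; 43 kg remain.
Put P6 (165 kg) in truck 3; 35 kg remain.
Put P7 (149 kg) in truck 4; 51 kg remain.
Put P8 (140 kg) in truck 5; 60 kg remain.
Put P9 (143 kg) in truck 6; 57 kg remain.
Put P10 (148 kg) in truck 7; 52 kg remain.
Put P11 (125 kg) in truck 8; 75 kg remain.
Put P12 (101 kg) in truck 9; 99 kg remain.
Put P13 (198 kg) in truck 10; 2 kg remain.
Put P14 (91 kg) in truck 9; 8 kg remain.
Put P15 (107 kg) in truck 11; 93 kg remain.
Put P16 (173 kg) in truck 12; 27 kg remain.
Final trucks: [90,80,21] [79,78] [165] [149] [140] [143] [148] [125] [101,91] [198] [107] [173].

12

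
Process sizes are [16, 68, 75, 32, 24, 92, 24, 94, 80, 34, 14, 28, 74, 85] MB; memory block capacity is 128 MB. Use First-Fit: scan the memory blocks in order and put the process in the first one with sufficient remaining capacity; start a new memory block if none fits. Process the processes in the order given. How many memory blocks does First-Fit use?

memory block 1: place 16 MB, 112 MB left
memory block 1: place 68 MB, 44 MB left
memory block 2: place 75 MB, 53 MB left
memory block 1: place 32 MB, 12 MB left
memory block 2: place 24 MB, 29 MB left
memory block 3: place 92 MB, 36 MB left
memory block 2: place 24 MB, 5 MB left
memory block 4: place 94 MB, 34 MB left
memory block 5: place 80 MB, 48 MB left
memory block 3: place 34 MB, 2 MB left
memory block 4: place 14 MB, 20 MB left
memory block 5: place 28 MB, 20 MB left
memory block 6: place 74 MB, 54 MB left
memory block 7: place 85 MB, 43 MB left
Final memory blocks: [16,68,32] [75,24,24] [92,34] [94,14] [80,28] [74] [85].

7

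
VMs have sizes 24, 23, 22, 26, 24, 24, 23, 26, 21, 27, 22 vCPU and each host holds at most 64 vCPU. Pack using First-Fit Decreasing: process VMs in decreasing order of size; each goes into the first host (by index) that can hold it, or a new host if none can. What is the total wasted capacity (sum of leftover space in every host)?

Sorted descending: 27, 26, 26, 24, 24, 24, 23, 23, 22, 22, 21.
host 1: place 27 vCPU, 37 vCPU left
host 1: place 26 vCPU, 11 vCPU left
host 2: place 26 vCPU, 38 vCPU left
host 2: place 24 vCPU, 14 vCPU left
host 3: place 24 vCPU, 40 vCPU left
host 3: place 24 vCPU, 16 vCPU left
host 4: place 23 vCPU, 41 vCPU left
host 4: place 23 vCPU, 18 vCPU left
host 5: place 22 vCPU, 42 vCPU left
host 5: place 22 vCPU, 20 vCPU left
host 6: place 21 vCPU, 43 vCPU left
6 hosts × 64 vCPU = 384 vCPU; used 262 vCPU; unused 122 vCPU.

122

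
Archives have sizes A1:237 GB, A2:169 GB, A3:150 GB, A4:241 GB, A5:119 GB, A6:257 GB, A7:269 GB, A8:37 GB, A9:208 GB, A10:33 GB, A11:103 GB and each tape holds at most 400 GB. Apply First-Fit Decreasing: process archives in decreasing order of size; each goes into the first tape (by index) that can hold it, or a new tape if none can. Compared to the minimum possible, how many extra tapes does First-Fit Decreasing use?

First-Fit Decreasing: [269,119] [257,103,37] [241,150] [237,33] [208,169] → 5 tapes.
Total size 1823 GB; any packing needs at least ⌈1823/400⌉ = 5 tapes.
So 5 is already optimal.

0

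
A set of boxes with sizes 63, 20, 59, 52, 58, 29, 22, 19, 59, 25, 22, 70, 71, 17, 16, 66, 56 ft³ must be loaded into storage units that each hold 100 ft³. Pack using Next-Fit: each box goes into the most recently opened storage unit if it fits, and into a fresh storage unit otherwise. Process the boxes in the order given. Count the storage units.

Put 63 ft³ in storage unit 1; 37 ft³ remain.
Put 20 ft³ in storage unit 1; 17 ft³ remain.
Put 59 ft³ in storage unit 2; 41 ft³ remain.
Put 52 ft³ in storage unit 3; 48 ft³ remain.
Put 58 ft³ in storage unit 4; 42 ft³ remain.
Put 29 ft³ in storage unit 4; 13 ft³ remain.
Put 22 ft³ in storage unit 5; 78 ft³ remain.
Put 19 ft³ in storage unit 5; 59 ft³ remain.
Put 59 ft³ in storage unit 5; 0 ft³ remain.
Put 25 ft³ in storage unit 6; 75 ft³ remain.
Put 22 ft³ in storage unit 6; 53 ft³ remain.
Put 70 ft³ in storage unit 7; 30 ft³ remain.
Put 71 ft³ in storage unit 8; 29 ft³ remain.
Put 17 ft³ in storage unit 8; 12 ft³ remain.
Put 16 ft³ in storage unit 9; 84 ft³ remain.
Put 66 ft³ in storage unit 9; 18 ft³ remain.
Put 56 ft³ in storage unit 10; 44 ft³ remain.
Final storage units: [63,20] [59] [52] [58,29] [22,19,59] [25,22] [70] [71,17] [16,66] [56].

10 storage units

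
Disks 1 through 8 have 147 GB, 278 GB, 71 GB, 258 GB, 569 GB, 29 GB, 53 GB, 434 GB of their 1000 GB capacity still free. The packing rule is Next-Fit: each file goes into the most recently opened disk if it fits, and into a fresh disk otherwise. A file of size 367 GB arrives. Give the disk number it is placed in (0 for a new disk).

8

Next-Fit only looks at disk 8, which has 434 GB free.
367 GB fits there.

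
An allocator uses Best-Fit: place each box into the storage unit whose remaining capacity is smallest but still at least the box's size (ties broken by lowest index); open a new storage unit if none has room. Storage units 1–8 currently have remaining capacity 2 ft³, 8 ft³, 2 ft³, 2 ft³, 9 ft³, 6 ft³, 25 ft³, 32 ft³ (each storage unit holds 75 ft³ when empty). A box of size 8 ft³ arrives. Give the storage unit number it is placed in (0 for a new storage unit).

Storage units with room: storage unit 2 (8 ft³), storage unit 5 (9 ft³), storage unit 7 (25 ft³), storage unit 8 (32 ft³).
Tightest fit is storage unit 2 with 8 ft³ free.

2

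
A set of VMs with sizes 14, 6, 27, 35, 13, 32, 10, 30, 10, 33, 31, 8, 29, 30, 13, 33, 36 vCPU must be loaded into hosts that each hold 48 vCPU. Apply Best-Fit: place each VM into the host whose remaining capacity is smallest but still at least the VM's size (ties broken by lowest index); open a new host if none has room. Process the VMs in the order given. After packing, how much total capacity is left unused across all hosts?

90

Put 14 vCPU in host 1; 34 vCPU remain.
Put 6 vCPU in host 1; 28 vCPU remain.
Put 27 vCPU in host 1; 1 vCPU remain.
Put 35 vCPU in host 2; 13 vCPU remain.
Put 13 vCPU in host 2; 0 vCPU remain.
Put 32 vCPU in host 3; 16 vCPU remain.
Put 10 vCPU in host 3; 6 vCPU remain.
Put 30 vCPU in host 4; 18 vCPU remain.
Put 10 vCPU in host 4; 8 vCPU remain.
Put 33 vCPU in host 5; 15 vCPU remain.
Put 31 vCPU in host 6; 17 vCPU remain.
Put 8 vCPU in host 4; 0 vCPU remain.
Put 29 vCPU in host 7; 19 vCPU remain.
Put 30 vCPU in host 8; 18 vCPU remain.
Put 13 vCPU in host 5; 2 vCPU remain.
Put 33 vCPU in host 9; 15 vCPU remain.
Put 36 vCPU in host 10; 12 vCPU remain.
10 hosts × 48 vCPU = 480 vCPU; used 390 vCPU; unused 90 vCPU.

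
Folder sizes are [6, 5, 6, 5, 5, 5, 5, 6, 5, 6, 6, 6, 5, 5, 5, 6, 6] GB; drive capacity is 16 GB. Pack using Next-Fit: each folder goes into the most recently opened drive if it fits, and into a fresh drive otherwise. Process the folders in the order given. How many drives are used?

6 GB → drive 1 (remaining 10 GB)
5 GB → drive 1 (remaining 5 GB)
6 GB → drive 2 (remaining 10 GB)
5 GB → drive 2 (remaining 5 GB)
5 GB → drive 2 (remaining 0 GB)
5 GB → drive 3 (remaining 11 GB)
5 GB → drive 3 (remaining 6 GB)
6 GB → drive 3 (remaining 0 GB)
5 GB → drive 4 (remaining 11 GB)
6 GB → drive 4 (remaining 5 GB)
6 GB → drive 5 (remaining 10 GB)
6 GB → drive 5 (remaining 4 GB)
5 GB → drive 6 (remaining 11 GB)
5 GB → drive 6 (remaining 6 GB)
5 GB → drive 6 (remaining 1 GB)
6 GB → drive 7 (remaining 10 GB)
6 GB → drive 7 (remaining 4 GB)

7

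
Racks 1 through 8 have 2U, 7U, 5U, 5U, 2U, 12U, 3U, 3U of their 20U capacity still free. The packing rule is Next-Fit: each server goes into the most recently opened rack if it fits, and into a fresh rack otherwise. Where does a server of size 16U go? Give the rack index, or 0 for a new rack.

0

Next-Fit only looks at rack 8, which has 3U free.
16U does not fit, so a new rack is opened.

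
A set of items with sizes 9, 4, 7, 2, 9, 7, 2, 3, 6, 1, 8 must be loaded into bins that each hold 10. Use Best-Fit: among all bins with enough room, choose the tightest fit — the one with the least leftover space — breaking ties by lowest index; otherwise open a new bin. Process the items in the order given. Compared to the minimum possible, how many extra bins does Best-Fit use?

1

Best-Fit: [9,1] [4,3] [7,2] [9] [7,2] [6] [8] → 7 bins.
Total size 58; any packing needs at least ⌈58/10⌉ = 6 bins.
An optimal packing achieves that bound: [9,1] [9] [8,2] [7,3] [7,2] [6,4] → 6 bins.
Excess: 7 − 6 = 1.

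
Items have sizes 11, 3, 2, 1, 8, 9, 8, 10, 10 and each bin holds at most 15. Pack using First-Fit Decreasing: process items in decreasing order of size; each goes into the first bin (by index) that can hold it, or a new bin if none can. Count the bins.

6 bins

Sorted descending: 11, 10, 10, 9, 8, 8, 3, 2, 1.
Put 11 in bin 1; 4 remain.
Put 10 in bin 2; 5 remain.
Put 10 in bin 3; 5 remain.
Put 9 in bin 4; 6 remain.
Put 8 in bin 5; 7 remain.
Put 8 in bin 6; 7 remain.
Put 3 in bin 1; 1 remain.
Put 2 in bin 2; 3 remain.
Put 1 in bin 1; 0 remain.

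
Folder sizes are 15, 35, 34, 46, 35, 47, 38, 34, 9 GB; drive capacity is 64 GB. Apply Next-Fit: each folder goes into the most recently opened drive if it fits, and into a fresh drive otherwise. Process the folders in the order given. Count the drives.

7

15 GB → drive 1 (remaining 49 GB)
35 GB → drive 1 (remaining 14 GB)
34 GB → drive 2 (remaining 30 GB)
46 GB → drive 3 (remaining 18 GB)
35 GB → drive 4 (remaining 29 GB)
47 GB → drive 5 (remaining 17 GB)
38 GB → drive 6 (remaining 26 GB)
34 GB → drive 7 (remaining 30 GB)
9 GB → drive 7 (remaining 21 GB)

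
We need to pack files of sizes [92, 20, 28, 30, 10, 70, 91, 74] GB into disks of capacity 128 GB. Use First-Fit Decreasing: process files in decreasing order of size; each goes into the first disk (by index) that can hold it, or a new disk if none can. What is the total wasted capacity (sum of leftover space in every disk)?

Sorted descending: 92, 91, 74, 70, 30, 28, 20, 10.
disk 1: place 92 GB, 36 GB left
disk 2: place 91 GB, 37 GB left
disk 3: place 74 GB, 54 GB left
disk 4: place 70 GB, 58 GB left
disk 1: place 30 GB, 6 GB left
disk 2: place 28 GB, 9 GB left
disk 3: place 20 GB, 34 GB left
disk 3: place 10 GB, 24 GB left
4 disks × 128 GB = 512 GB; used 415 GB; unused 97 GB.

97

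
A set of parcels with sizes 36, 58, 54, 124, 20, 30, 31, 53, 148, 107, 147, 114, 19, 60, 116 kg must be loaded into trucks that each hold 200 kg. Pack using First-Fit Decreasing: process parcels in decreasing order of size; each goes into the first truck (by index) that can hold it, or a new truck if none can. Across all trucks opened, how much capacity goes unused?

83

Sorted descending: 148, 147, 124, 116, 114, 107, 60, 58, 54, 53, 36, 31, 30, 20, 19.
Put 148 kg in truck 1; 52 kg remain.
Put 147 kg in truck 2; 53 kg remain.
Put 124 kg in truck 3; 76 kg remain.
Put 116 kg in truck 4; 84 kg remain.
Put 114 kg in truck 5; 86 kg remain.
Put 107 kg in truck 6; 93 kg remain.
Put 60 kg in truck 3; 16 kg remain.
Put 58 kg in truck 4; 26 kg remain.
Put 54 kg in truck 5; 32 kg remain.
Put 53 kg in truck 2; 0 kg remain.
Put 36 kg in truck 1; 16 kg remain.
Put 31 kg in truck 5; 1 kg remain.
Put 30 kg in truck 6; 63 kg remain.
Put 20 kg in truck 4; 6 kg remain.
Put 19 kg in truck 6; 44 kg remain.
6 trucks × 200 kg = 1200 kg; used 1117 kg; unused 83 kg.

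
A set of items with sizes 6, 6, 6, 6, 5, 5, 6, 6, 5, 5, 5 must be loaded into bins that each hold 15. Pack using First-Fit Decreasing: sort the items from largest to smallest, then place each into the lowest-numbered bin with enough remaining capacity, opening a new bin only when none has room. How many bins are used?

Sorted descending: 6, 6, 6, 6, 6, 6, 5, 5, 5, 5, 5.
6 → bin 1 (remaining 9)
6 → bin 1 (remaining 3)
6 → bin 2 (remaining 9)
6 → bin 2 (remaining 3)
6 → bin 3 (remaining 9)
6 → bin 3 (remaining 3)
5 → bin 4 (remaining 10)
5 → bin 4 (remaining 5)
5 → bin 4 (remaining 0)
5 → bin 5 (remaining 10)
5 → bin 5 (remaining 5)
Final bins: [6,6] [6,6] [6,6] [5,5,5] [5,5].

5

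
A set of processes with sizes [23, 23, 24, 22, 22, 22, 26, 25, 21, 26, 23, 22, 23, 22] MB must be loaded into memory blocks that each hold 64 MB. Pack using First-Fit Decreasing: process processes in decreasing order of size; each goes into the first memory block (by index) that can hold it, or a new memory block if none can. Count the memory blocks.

Sorted descending: 26, 26, 25, 24, 23, 23, 23, 23, 22, 22, 22, 22, 22, 21.
Put 26 MB in memory block 1; 38 MB remain.
Put 26 MB in memory block 1; 12 MB remain.
Put 25 MB in memory block 2; 39 MB remain.
Put 24 MB in memory block 2; 15 MB remain.
Put 23 MB in memory block 3; 41 MB remain.
Put 23 MB in memory block 3; 18 MB remain.
Put 23 MB in memory block 4; 41 MB remain.
Put 23 MB in memory block 4; 18 MB remain.
Put 22 MB in memory block 5; 42 MB remain.
Put 22 MB in memory block 5; 20 MB remain.
Put 22 MB in memory block 6; 42 MB remain.
Put 22 MB in memory block 6; 20 MB remain.
Put 22 MB in memory block 7; 42 MB remain.
Put 21 MB in memory block 7; 21 MB remain.
Final memory blocks: [26,26] [25,24] [23,23] [23,23] [22,22] [22,22] [22,21].

7 memory blocks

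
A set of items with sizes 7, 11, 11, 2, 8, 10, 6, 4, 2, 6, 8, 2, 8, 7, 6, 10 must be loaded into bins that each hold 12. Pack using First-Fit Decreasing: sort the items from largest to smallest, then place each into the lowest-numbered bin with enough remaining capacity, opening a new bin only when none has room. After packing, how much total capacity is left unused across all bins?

Sorted descending: 11, 11, 10, 10, 8, 8, 8, 7, 7, 6, 6, 6, 4, 2, 2, 2.
Put 11 in bin 1; 1 remain.
Put 11 in bin 2; 1 remain.
Put 10 in bin 3; 2 remain.
Put 10 in bin 4; 2 remain.
Put 8 in bin 5; 4 remain.
Put 8 in bin 6; 4 remain.
Put 8 in bin 7; 4 remain.
Put 7 in bin 8; 5 remain.
Put 7 in bin 9; 5 remain.
Put 6 in bin 10; 6 remain.
Put 6 in bin 10; 0 remain.
Put 6 in bin 11; 6 remain.
Put 4 in bin 5; 0 remain.
Put 2 in bin 3; 0 remain.
Put 2 in bin 4; 0 remain.
Put 2 in bin 6; 2 remain.
11 bins × 12 = 132; used 108; unused 24.

24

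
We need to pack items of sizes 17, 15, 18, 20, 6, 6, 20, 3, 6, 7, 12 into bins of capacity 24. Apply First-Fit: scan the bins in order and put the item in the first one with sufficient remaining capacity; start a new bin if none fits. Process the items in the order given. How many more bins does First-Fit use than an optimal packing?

First-Fit: [17,6] [15,6,3] [18,6] [20] [20] [7,12] → 6 bins.
Total size 130; any packing needs at least ⌈130/24⌉ = 6 bins.
So 6 is already optimal.

0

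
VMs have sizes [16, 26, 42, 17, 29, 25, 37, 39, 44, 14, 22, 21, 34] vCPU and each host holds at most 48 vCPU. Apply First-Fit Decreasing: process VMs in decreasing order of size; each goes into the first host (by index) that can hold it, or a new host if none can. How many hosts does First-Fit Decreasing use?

Sorted descending: 44, 42, 39, 37, 34, 29, 26, 25, 22, 21, 17, 16, 14.
host 1: place 44 vCPU, 4 vCPU left
host 2: place 42 vCPU, 6 vCPU left
host 3: place 39 vCPU, 9 vCPU left
host 4: place 37 vCPU, 11 vCPU left
host 5: place 34 vCPU, 14 vCPU left
host 6: place 29 vCPU, 19 vCPU left
host 7: place 26 vCPU, 22 vCPU left
host 8: place 25 vCPU, 23 vCPU left
host 7: place 22 vCPU, 0 vCPU left
host 8: place 21 vCPU, 2 vCPU left
host 6: place 17 vCPU, 2 vCPU left
host 9: place 16 vCPU, 32 vCPU left
host 5: place 14 vCPU, 0 vCPU left

9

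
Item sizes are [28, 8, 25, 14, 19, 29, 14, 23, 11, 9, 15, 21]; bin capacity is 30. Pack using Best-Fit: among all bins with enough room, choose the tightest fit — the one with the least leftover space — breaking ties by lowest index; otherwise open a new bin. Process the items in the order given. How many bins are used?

9

28 → bin 1 (remaining 2)
8 → bin 2 (remaining 22)
25 → bin 3 (remaining 5)
14 → bin 2 (remaining 8)
19 → bin 4 (remaining 11)
29 → bin 5 (remaining 1)
14 → bin 6 (remaining 16)
23 → bin 7 (remaining 7)
11 → bin 4 (remaining 0)
9 → bin 6 (remaining 7)
15 → bin 8 (remaining 15)
21 → bin 9 (remaining 9)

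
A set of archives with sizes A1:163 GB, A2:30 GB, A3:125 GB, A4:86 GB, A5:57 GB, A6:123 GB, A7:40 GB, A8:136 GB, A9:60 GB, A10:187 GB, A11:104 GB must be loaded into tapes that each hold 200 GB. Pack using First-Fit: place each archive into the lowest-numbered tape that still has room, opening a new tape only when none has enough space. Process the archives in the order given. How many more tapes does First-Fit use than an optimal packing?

1

First-Fit: [163,30] [125,57] [86,40,60] [123] [136] [187] [104] → 7 tapes.
Total size 1111 GB; any packing needs at least ⌈1111/200⌉ = 6 tapes.
An optimal packing achieves that bound: [187] [163,30] [136,60] [125,57] [123,40] [104,86] → 6 tapes.
Excess: 7 − 6 = 1.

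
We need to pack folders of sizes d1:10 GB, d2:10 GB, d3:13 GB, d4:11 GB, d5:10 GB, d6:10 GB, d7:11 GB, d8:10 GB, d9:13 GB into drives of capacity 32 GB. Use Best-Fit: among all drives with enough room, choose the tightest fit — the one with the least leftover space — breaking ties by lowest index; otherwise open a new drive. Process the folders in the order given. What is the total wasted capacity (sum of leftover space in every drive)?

Put d1 (10 GB) in drive 1; 22 GB remain.
Put d2 (10 GB) in drive 1; 12 GB remain.
Put d3 (13 GB) in drive 2; 19 GB remain.
Put d4 (11 GB) in drive 1; 1 GB remain.
Put d5 (10 GB) in drive 2; 9 GB remain.
Put d6 (10 GB) in drive 3; 22 GB remain.
Put d7 (11 GB) in drive 3; 11 GB remain.
Put d8 (10 GB) in drive 3; 1 GB remain.
Put d9 (13 GB) in drive 4; 19 GB remain.
4 drives × 32 GB = 128 GB; used 98 GB; unused 30 GB.

30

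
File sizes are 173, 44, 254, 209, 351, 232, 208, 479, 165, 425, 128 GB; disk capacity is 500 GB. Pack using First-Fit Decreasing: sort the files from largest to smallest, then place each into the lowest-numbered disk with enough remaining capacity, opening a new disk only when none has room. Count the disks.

6 disks

Sorted descending: 479, 425, 351, 254, 232, 209, 208, 173, 165, 128, 44.
479 GB → disk 1 (remaining 21 GB)
425 GB → disk 2 (remaining 75 GB)
351 GB → disk 3 (remaining 149 GB)
254 GB → disk 4 (remaining 246 GB)
232 GB → disk 4 (remaining 14 GB)
209 GB → disk 5 (remaining 291 GB)
208 GB → disk 5 (remaining 83 GB)
173 GB → disk 6 (remaining 327 GB)
165 GB → disk 6 (remaining 162 GB)
128 GB → disk 3 (remaining 21 GB)
44 GB → disk 2 (remaining 31 GB)
Final disks: [479] [425,44] [351,128] [254,232] [209,208] [173,165].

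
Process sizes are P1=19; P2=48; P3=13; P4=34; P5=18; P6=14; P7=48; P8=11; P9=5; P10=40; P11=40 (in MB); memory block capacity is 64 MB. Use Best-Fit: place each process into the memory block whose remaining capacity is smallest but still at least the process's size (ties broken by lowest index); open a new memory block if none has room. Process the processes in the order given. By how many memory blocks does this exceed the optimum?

Best-Fit: [19,34,11] [48,13] [18,14] [48,5] [40] [40] → 6 memory blocks.
Total size 290 MB; any packing needs at least ⌈290/64⌉ = 5 memory blocks.
An optimal packing achieves that bound: [48,14] [48,13] [40,19,5] [40,18] [34,11] → 5 memory blocks.
Excess: 6 − 5 = 1.

1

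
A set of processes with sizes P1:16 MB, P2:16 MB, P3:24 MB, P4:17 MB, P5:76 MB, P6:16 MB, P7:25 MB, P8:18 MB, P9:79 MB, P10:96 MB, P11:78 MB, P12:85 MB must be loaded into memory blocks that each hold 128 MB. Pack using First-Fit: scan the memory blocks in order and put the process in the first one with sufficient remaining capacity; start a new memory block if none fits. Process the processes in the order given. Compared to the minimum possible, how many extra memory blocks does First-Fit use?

1

First-Fit: [16,16,24,17,16,25] [76,18] [79] [96] [78] [85] → 6 memory blocks.
Total size 546 MB; any packing needs at least ⌈546/128⌉ = 5 memory blocks.
An optimal packing achieves that bound: [96,25] [85,24,18] [79,17,16,16] [78,16] [76] → 5 memory blocks.
Excess: 6 − 5 = 1.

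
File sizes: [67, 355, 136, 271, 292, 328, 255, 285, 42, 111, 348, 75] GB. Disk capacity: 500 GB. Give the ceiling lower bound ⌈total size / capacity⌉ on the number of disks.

Total size = 67 + 355 + 136 + 271 + 292 + 328 + 255 + 285 + 42 + 111 + 348 + 75 = 2565 GB.
⌈2565 / 500⌉ = 6.

6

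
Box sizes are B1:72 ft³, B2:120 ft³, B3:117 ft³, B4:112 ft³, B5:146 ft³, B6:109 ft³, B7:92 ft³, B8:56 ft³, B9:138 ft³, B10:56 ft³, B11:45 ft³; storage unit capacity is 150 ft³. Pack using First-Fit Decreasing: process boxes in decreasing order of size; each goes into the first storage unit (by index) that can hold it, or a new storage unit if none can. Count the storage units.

Sorted descending: 146, 138, 120, 117, 112, 109, 92, 72, 56, 56, 45.
Put 146 ft³ in storage unit 1; 4 ft³ remain.
Put 138 ft³ in storage unit 2; 12 ft³ remain.
Put 120 ft³ in storage unit 3; 30 ft³ remain.
Put 117 ft³ in storage unit 4; 33 ft³ remain.
Put 112 ft³ in storage unit 5; 38 ft³ remain.
Put 109 ft³ in storage unit 6; 41 ft³ remain.
Put 92 ft³ in storage unit 7; 58 ft³ remain.
Put 72 ft³ in storage unit 8; 78 ft³ remain.
Put 56 ft³ in storage unit 7; 2 ft³ remain.
Put 56 ft³ in storage unit 8; 22 ft³ remain.
Put 45 ft³ in storage unit 9; 105 ft³ remain.

9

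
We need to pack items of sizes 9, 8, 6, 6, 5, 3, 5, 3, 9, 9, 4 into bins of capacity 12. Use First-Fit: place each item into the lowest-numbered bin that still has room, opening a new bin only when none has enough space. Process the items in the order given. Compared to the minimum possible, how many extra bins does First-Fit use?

1

First-Fit: [9,3] [8,3] [6,6] [5,5] [9] [9] [4] → 7 bins.
Total size 67; any packing needs at least ⌈67/12⌉ = 6 bins.
An optimal packing achieves that bound: [9,3] [9,3] [9] [8,4] [6,6] [5,5] → 6 bins.
Excess: 7 − 6 = 1.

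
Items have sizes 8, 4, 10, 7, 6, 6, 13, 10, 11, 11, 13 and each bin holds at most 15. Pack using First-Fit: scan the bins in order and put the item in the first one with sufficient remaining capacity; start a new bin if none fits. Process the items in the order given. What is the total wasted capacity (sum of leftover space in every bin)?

36

Put 8 in bin 1; 7 remain.
Put 4 in bin 1; 3 remain.
Put 10 in bin 2; 5 remain.
Put 7 in bin 3; 8 remain.
Put 6 in bin 3; 2 remain.
Put 6 in bin 4; 9 remain.
Put 13 in bin 5; 2 remain.
Put 10 in bin 6; 5 remain.
Put 11 in bin 7; 4 remain.
Put 11 in bin 8; 4 remain.
Put 13 in bin 9; 2 remain.
9 bins × 15 = 135; used 99; unused 36.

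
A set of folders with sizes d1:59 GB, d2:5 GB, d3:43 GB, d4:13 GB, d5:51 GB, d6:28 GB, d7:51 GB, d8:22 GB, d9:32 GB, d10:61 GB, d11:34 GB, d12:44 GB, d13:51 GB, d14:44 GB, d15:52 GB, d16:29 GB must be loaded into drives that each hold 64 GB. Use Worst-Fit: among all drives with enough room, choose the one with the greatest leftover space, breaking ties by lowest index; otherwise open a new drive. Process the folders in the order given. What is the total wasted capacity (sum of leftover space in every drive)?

149

drive 1: place d1 (59 GB), 5 GB left
drive 1: place d2 (5 GB), 0 GB left
drive 2: place d3 (43 GB), 21 GB left
drive 2: place d4 (13 GB), 8 GB left
drive 3: place d5 (51 GB), 13 GB left
drive 4: place d6 (28 GB), 36 GB left
drive 5: place d7 (51 GB), 13 GB left
drive 4: place d8 (22 GB), 14 GB left
drive 6: place d9 (32 GB), 32 GB left
drive 7: place d10 (61 GB), 3 GB left
drive 8: place d11 (34 GB), 30 GB left
drive 9: place d12 (44 GB), 20 GB left
drive 10: place d13 (51 GB), 13 GB left
drive 11: place d14 (44 GB), 20 GB left
drive 12: place d15 (52 GB), 12 GB left
drive 6: place d16 (29 GB), 3 GB left
12 drives × 64 GB = 768 GB; used 619 GB; unused 149 GB.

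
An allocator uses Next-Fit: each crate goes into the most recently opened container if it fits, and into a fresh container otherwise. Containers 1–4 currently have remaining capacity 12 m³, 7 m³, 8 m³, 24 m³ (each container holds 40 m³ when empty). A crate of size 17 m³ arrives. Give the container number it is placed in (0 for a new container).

4

Next-Fit only looks at container 4, which has 24 m³ free.
17 m³ fits there.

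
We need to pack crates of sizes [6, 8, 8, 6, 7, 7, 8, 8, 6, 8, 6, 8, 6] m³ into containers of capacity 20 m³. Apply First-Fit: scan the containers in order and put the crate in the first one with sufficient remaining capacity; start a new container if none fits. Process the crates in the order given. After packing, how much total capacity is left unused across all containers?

6 m³ → container 1 (remaining 14 m³)
8 m³ → container 1 (remaining 6 m³)
8 m³ → container 2 (remaining 12 m³)
6 m³ → container 1 (remaining 0 m³)
7 m³ → container 2 (remaining 5 m³)
7 m³ → container 3 (remaining 13 m³)
8 m³ → container 3 (remaining 5 m³)
8 m³ → container 4 (remaining 12 m³)
6 m³ → container 4 (remaining 6 m³)
8 m³ → container 5 (remaining 12 m³)
6 m³ → container 4 (remaining 0 m³)
8 m³ → container 5 (remaining 4 m³)
6 m³ → container 6 (remaining 14 m³)
6 containers × 20 m³ = 120 m³; used 92 m³; unused 28 m³.

28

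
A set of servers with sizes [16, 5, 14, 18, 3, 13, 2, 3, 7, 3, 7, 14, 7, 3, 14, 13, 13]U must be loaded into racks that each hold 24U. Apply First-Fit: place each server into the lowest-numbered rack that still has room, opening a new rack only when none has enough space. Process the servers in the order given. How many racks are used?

rack 1: place 16U, 8U left
rack 1: place 5U, 3U left
rack 2: place 14U, 10U left
rack 3: place 18U, 6U left
rack 1: place 3U, 0U left
rack 4: place 13U, 11U left
rack 2: place 2U, 8U left
rack 2: place 3U, 5U left
rack 4: place 7U, 4U left
rack 2: place 3U, 2U left
rack 5: place 7U, 17U left
rack 5: place 14U, 3U left
rack 6: place 7U, 17U left
rack 3: place 3U, 3U left
rack 6: place 14U, 3U left
rack 7: place 13U, 11U left
rack 8: place 13U, 11U left
Final racks: [16,5,3] [14,2,3,3] [18,3] [13,7] [7,14] [7,14] [13] [13].

8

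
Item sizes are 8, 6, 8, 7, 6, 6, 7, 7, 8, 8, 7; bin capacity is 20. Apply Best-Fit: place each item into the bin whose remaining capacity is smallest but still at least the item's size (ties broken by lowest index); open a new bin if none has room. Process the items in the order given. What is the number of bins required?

8 → bin 1 (remaining 12)
6 → bin 1 (remaining 6)
8 → bin 2 (remaining 12)
7 → bin 2 (remaining 5)
6 → bin 1 (remaining 0)
6 → bin 3 (remaining 14)
7 → bin 3 (remaining 7)
7 → bin 3 (remaining 0)
8 → bin 4 (remaining 12)
8 → bin 4 (remaining 4)
7 → bin 5 (remaining 13)

5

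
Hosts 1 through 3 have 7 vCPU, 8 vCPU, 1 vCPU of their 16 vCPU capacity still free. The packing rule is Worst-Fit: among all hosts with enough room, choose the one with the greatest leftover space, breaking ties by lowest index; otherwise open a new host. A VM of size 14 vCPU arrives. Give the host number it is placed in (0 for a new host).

0

No host has ≥ 14 vCPU free, so a new host is opened.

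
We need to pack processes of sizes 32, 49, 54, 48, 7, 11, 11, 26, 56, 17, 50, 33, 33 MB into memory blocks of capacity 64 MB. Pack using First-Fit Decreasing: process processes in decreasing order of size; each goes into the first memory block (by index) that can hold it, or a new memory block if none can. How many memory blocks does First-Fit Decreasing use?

8

Sorted descending: 56, 54, 50, 49, 48, 33, 33, 32, 26, 17, 11, 11, 7.
56 MB → memory block 1 (remaining 8 MB)
54 MB → memory block 2 (remaining 10 MB)
50 MB → memory block 3 (remaining 14 MB)
49 MB → memory block 4 (remaining 15 MB)
48 MB → memory block 5 (remaining 16 MB)
33 MB → memory block 6 (remaining 31 MB)
33 MB → memory block 7 (remaining 31 MB)
32 MB → memory block 8 (remaining 32 MB)
26 MB → memory block 6 (remaining 5 MB)
17 MB → memory block 7 (remaining 14 MB)
11 MB → memory block 3 (remaining 3 MB)
11 MB → memory block 4 (remaining 4 MB)
7 MB → memory block 1 (remaining 1 MB)
Final memory blocks: [56,7] [54] [50,11] [49,11] [48] [33,26] [33,17] [32].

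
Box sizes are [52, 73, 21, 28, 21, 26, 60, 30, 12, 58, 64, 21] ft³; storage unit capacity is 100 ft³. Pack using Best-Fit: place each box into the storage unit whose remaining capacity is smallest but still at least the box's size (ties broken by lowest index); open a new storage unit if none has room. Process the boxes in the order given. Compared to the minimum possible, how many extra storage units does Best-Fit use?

Best-Fit: [52,28,12] [73,21] [21,26] [60,30] [58] [64,21] → 6 storage units.
Total size 466 ft³; any packing needs at least ⌈466/100⌉ = 5 storage units.
An optimal packing achieves that bound: [73,26] [64,30] [60,28,12] [58,21,21] [52,21] → 5 storage units.
Excess: 6 − 5 = 1.

1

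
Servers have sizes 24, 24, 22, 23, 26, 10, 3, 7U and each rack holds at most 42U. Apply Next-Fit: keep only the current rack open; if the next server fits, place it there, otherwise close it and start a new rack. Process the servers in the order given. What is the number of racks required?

rack 1: place 24U, 18U left
rack 2: place 24U, 18U left
rack 3: place 22U, 20U left
rack 4: place 23U, 19U left
rack 5: place 26U, 16U left
rack 5: place 10U, 6U left
rack 5: place 3U, 3U left
rack 6: place 7U, 35U left

6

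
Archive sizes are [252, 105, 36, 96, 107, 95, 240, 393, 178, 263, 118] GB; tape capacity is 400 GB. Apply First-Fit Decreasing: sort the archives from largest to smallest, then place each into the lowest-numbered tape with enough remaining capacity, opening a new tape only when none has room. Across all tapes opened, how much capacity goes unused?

Sorted descending: 393, 263, 252, 240, 178, 118, 107, 105, 96, 95, 36.
Put 393 GB in tape 1; 7 GB remain.
Put 263 GB in tape 2; 137 GB remain.
Put 252 GB in tape 3; 148 GB remain.
Put 240 GB in tape 4; 160 GB remain.
Put 178 GB in tape 5; 222 GB remain.
Put 118 GB in tape 2; 19 GB remain.
Put 107 GB in tape 3; 41 GB remain.
Put 105 GB in tape 4; 55 GB remain.
Put 96 GB in tape 5; 126 GB remain.
Put 95 GB in tape 5; 31 GB remain.
Put 36 GB in tape 3; 5 GB remain.
5 tapes × 400 GB = 2000 GB; used 1883 GB; unused 117 GB.

117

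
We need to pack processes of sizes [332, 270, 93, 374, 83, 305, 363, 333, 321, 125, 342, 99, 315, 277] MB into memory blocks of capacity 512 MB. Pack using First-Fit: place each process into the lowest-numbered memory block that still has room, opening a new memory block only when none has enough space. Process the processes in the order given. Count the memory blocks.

10

memory block 1: place 332 MB, 180 MB left
memory block 2: place 270 MB, 242 MB left
memory block 1: place 93 MB, 87 MB left
memory block 3: place 374 MB, 138 MB left
memory block 1: place 83 MB, 4 MB left
memory block 4: place 305 MB, 207 MB left
memory block 5: place 363 MB, 149 MB left
memory block 6: place 333 MB, 179 MB left
memory block 7: place 321 MB, 191 MB left
memory block 2: place 125 MB, 117 MB left
memory block 8: place 342 MB, 170 MB left
memory block 2: place 99 MB, 18 MB left
memory block 9: place 315 MB, 197 MB left
memory block 10: place 277 MB, 235 MB left
Final memory blocks: [332,93,83] [270,125,99] [374] [305] [363] [333] [321] [342] [315] [277].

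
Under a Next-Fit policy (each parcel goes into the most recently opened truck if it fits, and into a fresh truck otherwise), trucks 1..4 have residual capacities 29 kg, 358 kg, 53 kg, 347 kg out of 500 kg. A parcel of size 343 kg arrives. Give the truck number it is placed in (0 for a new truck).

4

Next-Fit only looks at truck 4, which has 347 kg free.
343 kg fits there.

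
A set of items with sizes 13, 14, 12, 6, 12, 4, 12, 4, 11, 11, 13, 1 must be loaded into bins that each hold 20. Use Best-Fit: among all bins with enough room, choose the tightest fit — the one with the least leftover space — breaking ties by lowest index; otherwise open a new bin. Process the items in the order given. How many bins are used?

8

Put 13 in bin 1; 7 remain.
Put 14 in bin 2; 6 remain.
Put 12 in bin 3; 8 remain.
Put 6 in bin 2; 0 remain.
Put 12 in bin 4; 8 remain.
Put 4 in bin 1; 3 remain.
Put 12 in bin 5; 8 remain.
Put 4 in bin 3; 4 remain.
Put 11 in bin 6; 9 remain.
Put 11 in bin 7; 9 remain.
Put 13 in bin 8; 7 remain.
Put 1 in bin 1; 2 remain.
Final bins: [13,4,1] [14,6] [12,4] [12] [12] [11] [11] [13].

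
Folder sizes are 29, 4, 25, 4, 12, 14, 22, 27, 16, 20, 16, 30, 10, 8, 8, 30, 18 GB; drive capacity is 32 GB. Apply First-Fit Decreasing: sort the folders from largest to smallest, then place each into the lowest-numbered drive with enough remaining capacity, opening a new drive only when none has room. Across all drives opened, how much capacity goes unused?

Sorted descending: 30, 30, 29, 27, 25, 22, 20, 18, 16, 16, 14, 12, 10, 8, 8, 4, 4.
drive 1: place 30 GB, 2 GB left
drive 2: place 30 GB, 2 GB left
drive 3: place 29 GB, 3 GB left
drive 4: place 27 GB, 5 GB left
drive 5: place 25 GB, 7 GB left
drive 6: place 22 GB, 10 GB left
drive 7: place 20 GB, 12 GB left
drive 8: place 18 GB, 14 GB left
drive 9: place 16 GB, 16 GB left
drive 9: place 16 GB, 0 GB left
drive 8: place 14 GB, 0 GB left
drive 7: place 12 GB, 0 GB left
drive 6: place 10 GB, 0 GB left
drive 10: place 8 GB, 24 GB left
drive 10: place 8 GB, 16 GB left
drive 4: place 4 GB, 1 GB left
drive 5: place 4 GB, 3 GB left
10 drives × 32 GB = 320 GB; used 293 GB; unused 27 GB.

27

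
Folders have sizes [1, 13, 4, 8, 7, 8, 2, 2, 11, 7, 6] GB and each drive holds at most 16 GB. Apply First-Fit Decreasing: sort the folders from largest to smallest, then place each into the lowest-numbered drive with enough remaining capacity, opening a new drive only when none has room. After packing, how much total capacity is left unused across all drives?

11

Sorted descending: 13, 11, 8, 8, 7, 7, 6, 4, 2, 2, 1.
Put 13 GB in drive 1; 3 GB remain.
Put 11 GB in drive 2; 5 GB remain.
Put 8 GB in drive 3; 8 GB remain.
Put 8 GB in drive 3; 0 GB remain.
Put 7 GB in drive 4; 9 GB remain.
Put 7 GB in drive 4; 2 GB remain.
Put 6 GB in drive 5; 10 GB remain.
Put 4 GB in drive 2; 1 GB remain.
Put 2 GB in drive 1; 1 GB remain.
Put 2 GB in drive 4; 0 GB remain.
Put 1 GB in drive 1; 0 GB remain.
5 drives × 16 GB = 80 GB; used 69 GB; unused 11 GB.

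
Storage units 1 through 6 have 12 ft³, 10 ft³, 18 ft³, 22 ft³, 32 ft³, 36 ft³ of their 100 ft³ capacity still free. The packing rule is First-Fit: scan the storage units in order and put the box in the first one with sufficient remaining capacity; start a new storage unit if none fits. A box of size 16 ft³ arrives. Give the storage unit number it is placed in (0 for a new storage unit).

3

Storage units with room: storage unit 3 (18 ft³), storage unit 4 (22 ft³), storage unit 5 (32 ft³), storage unit 6 (36 ft³).
The first with room is storage unit 3.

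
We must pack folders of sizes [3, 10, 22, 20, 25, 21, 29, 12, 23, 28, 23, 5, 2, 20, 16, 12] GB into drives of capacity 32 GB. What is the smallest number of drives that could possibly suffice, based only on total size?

9

Total size = 3 + 10 + 22 + 20 + 25 + 21 + 29 + 12 + 23 + 28 + 23 + 5 + 2 + 20 + 16 + 12 = 271 GB.
⌈271 / 32⌉ = 9.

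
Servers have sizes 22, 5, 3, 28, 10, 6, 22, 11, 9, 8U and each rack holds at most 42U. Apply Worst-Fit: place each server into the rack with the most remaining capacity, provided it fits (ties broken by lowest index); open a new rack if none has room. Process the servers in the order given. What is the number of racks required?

4 racks

22U → rack 1 (remaining 20U)
5U → rack 1 (remaining 15U)
3U → rack 1 (remaining 12U)
28U → rack 2 (remaining 14U)
10U → rack 2 (remaining 4U)
6U → rack 1 (remaining 6U)
22U → rack 3 (remaining 20U)
11U → rack 3 (remaining 9U)
9U → rack 3 (remaining 0U)
8U → rack 4 (remaining 34U)
Final racks: [22,5,3,6] [28,10] [22,11,9] [8].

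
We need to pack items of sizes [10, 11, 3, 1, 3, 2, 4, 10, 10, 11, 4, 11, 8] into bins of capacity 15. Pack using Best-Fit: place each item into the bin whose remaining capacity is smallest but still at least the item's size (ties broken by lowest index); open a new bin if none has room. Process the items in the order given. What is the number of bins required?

7 bins

Put 10 in bin 1; 5 remain.
Put 11 in bin 2; 4 remain.
Put 3 in bin 2; 1 remain.
Put 1 in bin 2; 0 remain.
Put 3 in bin 1; 2 remain.
Put 2 in bin 1; 0 remain.
Put 4 in bin 3; 11 remain.
Put 10 in bin 3; 1 remain.
Put 10 in bin 4; 5 remain.
Put 11 in bin 5; 4 remain.
Put 4 in bin 5; 0 remain.
Put 11 in bin 6; 4 remain.
Put 8 in bin 7; 7 remain.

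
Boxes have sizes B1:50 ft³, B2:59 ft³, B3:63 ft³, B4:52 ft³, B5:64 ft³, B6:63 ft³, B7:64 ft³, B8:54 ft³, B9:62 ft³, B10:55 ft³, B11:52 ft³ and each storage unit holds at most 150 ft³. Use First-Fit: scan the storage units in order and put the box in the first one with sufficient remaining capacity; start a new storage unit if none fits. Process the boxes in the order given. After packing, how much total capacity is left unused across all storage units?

262

storage unit 1: place B1 (50 ft³), 100 ft³ left
storage unit 1: place B2 (59 ft³), 41 ft³ left
storage unit 2: place B3 (63 ft³), 87 ft³ left
storage unit 2: place B4 (52 ft³), 35 ft³ left
storage unit 3: place B5 (64 ft³), 86 ft³ left
storage unit 3: place B6 (63 ft³), 23 ft³ left
storage unit 4: place B7 (64 ft³), 86 ft³ left
storage unit 4: place B8 (54 ft³), 32 ft³ left
storage unit 5: place B9 (62 ft³), 88 ft³ left
storage unit 5: place B10 (55 ft³), 33 ft³ left
storage unit 6: place B11 (52 ft³), 98 ft³ left
6 storage units × 150 ft³ = 900 ft³; used 638 ft³; unused 262 ft³.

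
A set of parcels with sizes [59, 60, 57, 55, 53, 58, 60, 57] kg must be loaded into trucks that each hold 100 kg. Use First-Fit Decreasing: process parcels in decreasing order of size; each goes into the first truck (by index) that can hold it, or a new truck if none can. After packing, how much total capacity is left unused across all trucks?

Sorted descending: 60, 60, 59, 58, 57, 57, 55, 53.
60 kg → truck 1 (remaining 40 kg)
60 kg → truck 2 (remaining 40 kg)
59 kg → truck 3 (remaining 41 kg)
58 kg → truck 4 (remaining 42 kg)
57 kg → truck 5 (remaining 43 kg)
57 kg → truck 6 (remaining 43 kg)
55 kg → truck 7 (remaining 45 kg)
53 kg → truck 8 (remaining 47 kg)
8 trucks × 100 kg = 800 kg; used 459 kg; unused 341 kg.

341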